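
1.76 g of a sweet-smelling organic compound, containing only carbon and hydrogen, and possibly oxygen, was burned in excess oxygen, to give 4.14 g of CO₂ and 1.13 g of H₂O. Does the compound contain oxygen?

yes

mol C = 4.14 g CO₂ ÷ 44.009 g/mol = 0.09407 mol
mol H = 2 × 1.13 g H₂O ÷ 18.015 g/mol = 0.1255 mol
C and H account for only 1.256 g of the 1.76 g sample; the remaining 0.5037 g must be oxygen.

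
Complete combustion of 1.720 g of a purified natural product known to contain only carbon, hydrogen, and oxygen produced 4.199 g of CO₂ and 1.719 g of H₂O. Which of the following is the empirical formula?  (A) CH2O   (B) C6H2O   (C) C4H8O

(C) C4H8O

mol C = 4.199 g CO₂ ÷ 44.009 g/mol = 0.095412 mol
mol H = 2 × 1.719 g H₂O ÷ 18.015 g/mol = 0.19084 mol
mass O = 1.720 − (1.1460 + 0.19237) = 0.38164 g → mol O = 0.38164 ÷ 15.999 = 0.023854 mol
Divide by the smallest (0.023854 mol): C 4.000, H 8.000, O 1.000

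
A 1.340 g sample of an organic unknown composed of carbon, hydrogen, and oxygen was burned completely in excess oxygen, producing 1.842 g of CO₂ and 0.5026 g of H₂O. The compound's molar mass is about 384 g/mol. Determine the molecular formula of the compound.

mol C = 1.842 g CO₂ ÷ 44.009 g/mol = 0.041855 mol
mol H = 2 × 0.5026 g H₂O ÷ 18.015 g/mol = 0.055798 mol
mass O = 1.340 − (0.50272 + 0.056244) = 0.78103 g → mol O = 0.78103 ÷ 15.999 = 0.048818 mol
Divide by the smallest (0.041855 mol): C 1.000, H 1.333, O 1.166
Multiplying each by 6 gives whole numbers: C 6.00, H 8.00, O 7.00
Empirical formula: C6H8O7
Empirical-formula mass = 192.12 g/mol; 384 ÷ 192.12 ≈ 2, so the molecular formula is C12H16O14.

C12H16O14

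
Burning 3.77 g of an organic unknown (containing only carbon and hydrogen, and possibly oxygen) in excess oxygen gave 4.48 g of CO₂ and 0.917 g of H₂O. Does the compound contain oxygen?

mol C = 4.48 g CO₂ ÷ 44.009 g/mol = 0.1018 mol
mol H = 2 × 0.917 g H₂O ÷ 18.015 g/mol = 0.1018 mol
C and H account for only 1.325 g of the 3.77 g sample; the remaining 2.445 g must be oxygen.

yes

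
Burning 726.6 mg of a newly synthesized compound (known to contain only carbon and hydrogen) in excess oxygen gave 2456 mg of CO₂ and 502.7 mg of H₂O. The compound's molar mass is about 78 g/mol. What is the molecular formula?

mol C = 2.456 g CO₂ ÷ 44.009 g/mol = 0.055807 mol
mol H = 2 × 0.5027 g H₂O ÷ 18.015 g/mol = 0.055809 mol
Divide by the smallest (0.055807 mol): C 1.000, H 1.000
Empirical formula: CH
Empirical-formula mass = 13.02 g/mol; 78 ÷ 13.02 ≈ 6, so the molecular formula is C6H6.

C6H6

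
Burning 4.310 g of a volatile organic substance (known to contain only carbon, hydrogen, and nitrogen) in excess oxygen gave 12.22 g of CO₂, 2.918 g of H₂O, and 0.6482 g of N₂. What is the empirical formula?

mol C = 12.22 g CO₂ ÷ 44.009 g/mol = 0.27767 mol
mol H = 2 × 2.918 g H₂O ÷ 18.015 g/mol = 0.32395 mol
mol N = 2 × 0.6482 g N₂ ÷ 28.014 g/mol = 0.046277 mol
Divide by the smallest (0.046277 mol): C 6.000, H 7.000, N 1.000

C6H7N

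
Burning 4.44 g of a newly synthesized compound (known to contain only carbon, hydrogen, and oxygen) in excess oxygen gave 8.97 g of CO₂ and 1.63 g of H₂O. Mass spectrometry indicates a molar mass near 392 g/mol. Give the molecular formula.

mol C = 8.97 g CO₂ ÷ 44.009 g/mol = 0.2038 mol
mol H = 2 × 1.63 g H₂O ÷ 18.015 g/mol = 0.1810 mol
mass O = 4.44 − (2.448 + 0.1824) = 1.809 g → mol O = 1.809 ÷ 15.999 = 0.1131 mol
Divide by the smallest (0.1131 mol): C 1.802, H 1.600, O 1.000
Multiplying each by 5 gives whole numbers: C 9.01, H 8.00, O 5.00
Empirical formula: C9H8O5
Empirical-formula mass = 196.16 g/mol; 392 ÷ 196.16 ≈ 2, so the molecular formula is C18H16O10.

C18H16O10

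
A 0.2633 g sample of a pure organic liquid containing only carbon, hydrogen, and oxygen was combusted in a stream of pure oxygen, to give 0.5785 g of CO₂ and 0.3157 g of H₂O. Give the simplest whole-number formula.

C3H8O

mol C = 0.5785 g CO₂ ÷ 44.009 g/mol = 0.013145 mol
mol H = 2 × 0.3157 g H₂O ÷ 18.015 g/mol = 0.035049 mol
mass O = 0.2633 − (0.15789 + 0.035329) = 0.070086 g → mol O = 0.070086 ÷ 15.999 = 0.0043806 mol
Divide by the smallest (0.0043806 mol): C 3.001, H 8.001, O 1.000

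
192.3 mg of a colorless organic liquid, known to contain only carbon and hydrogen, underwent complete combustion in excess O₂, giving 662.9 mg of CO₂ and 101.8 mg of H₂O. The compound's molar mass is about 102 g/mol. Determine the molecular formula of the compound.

mol C = 0.6629 g CO₂ ÷ 44.009 g/mol = 0.015063 mol
mol H = 2 × 0.1018 g H₂O ÷ 18.015 g/mol = 0.011302 mol
Divide by the smallest (0.011302 mol): C 1.333, H 1.000
Multiplying each by 3 gives whole numbers: C 4.00, H 3.00
Empirical formula: C4H3
Empirical-formula mass = 51.07 g/mol; 102 ÷ 51.07 ≈ 2, so the molecular formula is C8H6.

C8H6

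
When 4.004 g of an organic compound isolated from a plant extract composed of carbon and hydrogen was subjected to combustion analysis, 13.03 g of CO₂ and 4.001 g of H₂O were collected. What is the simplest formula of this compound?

mol C = 13.03 g CO₂ ÷ 44.009 g/mol = 0.29608 mol
mol H = 2 × 4.001 g H₂O ÷ 18.015 g/mol = 0.44419 mol
Divide by the smallest (0.29608 mol): C 1.000, H 1.500
Multiplying each by 2 gives whole numbers: C 2.00, H 3.00

C2H3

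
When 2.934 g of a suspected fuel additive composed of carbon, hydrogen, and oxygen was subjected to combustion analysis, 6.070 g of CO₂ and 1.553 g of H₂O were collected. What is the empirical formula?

mol C = 6.070 g CO₂ ÷ 44.009 g/mol = 0.13793 mol
mol H = 2 × 1.553 g H₂O ÷ 18.015 g/mol = 0.17241 mol
mass O = 2.934 − (1.6566 + 0.17379) = 1.1036 g → mol O = 1.1036 ÷ 15.999 = 0.068978 mol
Divide by the smallest (0.068978 mol): C 2.000, H 2.500, O 1.000
Multiplying each by 2 gives whole numbers: C 4.00, H 5.00, O 2.00

C4H5O2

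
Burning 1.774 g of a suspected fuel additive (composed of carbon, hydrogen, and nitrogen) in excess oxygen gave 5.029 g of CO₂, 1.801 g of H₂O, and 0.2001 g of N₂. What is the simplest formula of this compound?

mol C = 5.029 g CO₂ ÷ 44.009 g/mol = 0.11427 mol
mol H = 2 × 1.801 g H₂O ÷ 18.015 g/mol = 0.19994 mol
mol N = 2 × 0.2001 g N₂ ÷ 28.014 g/mol = 0.014286 mol
Divide by the smallest (0.014286 mol): C 7.999, H 13.996, N 1.000

C8H14N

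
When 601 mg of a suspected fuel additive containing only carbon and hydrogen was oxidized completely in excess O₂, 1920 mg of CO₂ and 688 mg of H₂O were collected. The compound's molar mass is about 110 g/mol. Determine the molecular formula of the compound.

mol C = 1.92 g CO₂ ÷ 44.009 g/mol = 0.04363 mol
mol H = 2 × 0.688 g H₂O ÷ 18.015 g/mol = 0.07638 mol
Divide by the smallest (0.04363 mol): C 1.000, H 1.751
Multiplying each by 4 gives whole numbers: C 4.00, H 7.00
Empirical formula: C4H7
Empirical-formula mass = 55.10 g/mol; 110 ÷ 55.10 ≈ 2, so the molecular formula is C8H14.

C8H14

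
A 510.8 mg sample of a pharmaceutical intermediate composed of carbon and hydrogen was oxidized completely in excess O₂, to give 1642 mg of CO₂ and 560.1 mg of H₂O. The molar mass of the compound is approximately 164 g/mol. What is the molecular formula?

C12H20

mol C = 1.642 g CO₂ ÷ 44.009 g/mol = 0.037311 mol
mol H = 2 × 0.5601 g H₂O ÷ 18.015 g/mol = 0.062182 mol
Divide by the smallest (0.037311 mol): C 1.000, H 1.667
Multiplying each by 3 gives whole numbers: C 3.00, H 5.00
Empirical formula: C3H5
Empirical-formula mass = 41.07 g/mol; 164 ÷ 41.07 ≈ 4, so the molecular formula is C12H20.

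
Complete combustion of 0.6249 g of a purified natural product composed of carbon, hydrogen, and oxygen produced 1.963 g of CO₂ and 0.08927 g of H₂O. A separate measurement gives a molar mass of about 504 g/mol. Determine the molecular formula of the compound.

C36H8O4

mol C = 1.963 g CO₂ ÷ 44.009 g/mol = 0.044605 mol
mol H = 2 × 0.08927 g H₂O ÷ 18.015 g/mol = 0.0099106 mol
mass O = 0.6249 − (0.53574 + 0.0099899) = 0.079165 g → mol O = 0.079165 ÷ 15.999 = 0.0049481 mol
Divide by the smallest (0.0049481 mol): C 9.014, H 2.003, O 1.000
Empirical formula: C9H2O
Empirical-formula mass = 126.11 g/mol; 504 ÷ 126.11 ≈ 4, so the molecular formula is C36H8O4.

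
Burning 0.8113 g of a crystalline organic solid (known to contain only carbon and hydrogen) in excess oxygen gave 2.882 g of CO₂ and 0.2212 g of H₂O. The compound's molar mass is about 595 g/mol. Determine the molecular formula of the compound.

C48H18

mol C = 2.882 g CO₂ ÷ 44.009 g/mol = 0.065487 mol
mol H = 2 × 0.2212 g H₂O ÷ 18.015 g/mol = 0.024557 mol
Divide by the smallest (0.024557 mol): C 2.667, H 1.000
Multiplying each by 3 gives whole numbers: C 8.00, H 3.00
Empirical formula: C8H3
Empirical-formula mass = 99.11 g/mol; 595 ÷ 99.11 ≈ 6, so the molecular formula is C48H18.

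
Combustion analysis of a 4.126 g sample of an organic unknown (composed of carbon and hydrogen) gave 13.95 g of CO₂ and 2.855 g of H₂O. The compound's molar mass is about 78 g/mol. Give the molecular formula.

mol C = 13.95 g CO₂ ÷ 44.009 g/mol = 0.31698 mol
mol H = 2 × 2.855 g H₂O ÷ 18.015 g/mol = 0.31696 mol
Divide by the smallest (0.31696 mol): C 1.000, H 1.000
Empirical formula: CH
Empirical-formula mass = 13.02 g/mol; 78 ÷ 13.02 ≈ 6, so the molecular formula is C6H6.

C6H6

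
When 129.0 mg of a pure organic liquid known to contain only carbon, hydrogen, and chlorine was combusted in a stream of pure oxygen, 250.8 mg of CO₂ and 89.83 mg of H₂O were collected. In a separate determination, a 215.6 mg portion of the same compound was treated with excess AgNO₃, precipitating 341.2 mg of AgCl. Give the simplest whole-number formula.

mol C = 0.2508 g CO₂ ÷ 44.009 g/mol = 0.0056988 mol
mol H = 2 × 0.08983 g H₂O ÷ 18.015 g/mol = 0.0099728 mol
From the AgCl data: mol Cl per gram of compound = (0.3412 ÷ 143.318) ÷ 0.2156 = 0.011042 mol/g, so in the 0.1290 g combustion sample mol Cl = 0.0014245 mol
Divide by the smallest (0.0014245 mol): C 4.001, H 7.001, Cl 1.000

C4H7Cl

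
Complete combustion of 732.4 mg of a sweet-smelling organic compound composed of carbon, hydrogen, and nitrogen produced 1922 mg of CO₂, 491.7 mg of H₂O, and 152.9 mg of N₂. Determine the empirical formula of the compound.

mol C = 1.922 g CO₂ ÷ 44.009 g/mol = 0.043673 mol
mol H = 2 × 0.4917 g H₂O ÷ 18.015 g/mol = 0.054588 mol
mol N = 2 × 0.1529 g N₂ ÷ 28.014 g/mol = 0.010916 mol
Divide by the smallest (0.010916 mol): C 4.001, H 5.001, N 1.000

C4H5N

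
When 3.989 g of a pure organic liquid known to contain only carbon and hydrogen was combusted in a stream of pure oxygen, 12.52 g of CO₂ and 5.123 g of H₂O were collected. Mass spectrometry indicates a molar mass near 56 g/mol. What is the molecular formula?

C4H8

mol C = 12.52 g CO₂ ÷ 44.009 g/mol = 0.28449 mol
mol H = 2 × 5.123 g H₂O ÷ 18.015 g/mol = 0.56875 mol
Divide by the smallest (0.28449 mol): C 1.000, H 1.999
Empirical formula: CH2
Empirical-formula mass = 14.03 g/mol; 56 ÷ 14.03 ≈ 4, so the molecular formula is C4H8.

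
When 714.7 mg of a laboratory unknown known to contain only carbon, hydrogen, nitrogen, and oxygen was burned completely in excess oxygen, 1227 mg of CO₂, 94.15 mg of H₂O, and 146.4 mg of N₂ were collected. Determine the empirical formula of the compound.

C8H3N3O4

mol C = 1.227 g CO₂ ÷ 44.009 g/mol = 0.027881 mol
mol H = 2 × 0.09415 g H₂O ÷ 18.015 g/mol = 0.010452 mol
mol N = 2 × 0.1464 g N₂ ÷ 28.014 g/mol = 0.010452 mol
mass O = 0.7147 − (0.33487 + 0.010536 + 0.14640) = 0.22289 g → mol O = 0.22289 ÷ 15.999 = 0.013931 mol
Divide by the smallest (0.010452 mol): C 2.668, H 1.000, N 1.000, O 1.333
Multiplying each by 3 gives whole numbers: C 8.00, H 3.00, N 3.00, O 4.00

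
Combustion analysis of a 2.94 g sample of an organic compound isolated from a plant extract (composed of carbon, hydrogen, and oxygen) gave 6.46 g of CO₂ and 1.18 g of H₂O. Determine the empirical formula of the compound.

mol C = 6.46 g CO₂ ÷ 44.009 g/mol = 0.1468 mol
mol H = 2 × 1.18 g H₂O ÷ 18.015 g/mol = 0.1310 mol
mass O = 2.94 − (1.763 + 0.1320) = 1.045 g → mol O = 1.045 ÷ 15.999 = 0.06531 mol
Divide by the smallest (0.06531 mol): C 2.248, H 2.006, O 1.000
Multiplying each by 4 gives whole numbers: C 8.99, H 8.02, O 4.00

C9H8O4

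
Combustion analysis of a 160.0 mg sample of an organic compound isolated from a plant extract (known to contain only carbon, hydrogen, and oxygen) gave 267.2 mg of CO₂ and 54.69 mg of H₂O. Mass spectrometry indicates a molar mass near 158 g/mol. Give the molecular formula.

C6H6O5

mol C = 0.2672 g CO₂ ÷ 44.009 g/mol = 0.0060715 mol
mol H = 2 × 0.05469 g H₂O ÷ 18.015 g/mol = 0.0060716 mol
mass O = 0.1600 − (0.072925 + 0.0061202) = 0.080955 g → mol O = 0.080955 ÷ 15.999 = 0.0050600 mol
Divide by the smallest (0.0050600 mol): C 1.200, H 1.200, O 1.000
Multiplying each by 5 gives whole numbers: C 6.00, H 6.00, O 5.00
Empirical formula: C6H6O5
Empirical-formula mass = 158.11 g/mol; 158 ÷ 158.11 ≈ 1, so the molecular formula is C6H6O5.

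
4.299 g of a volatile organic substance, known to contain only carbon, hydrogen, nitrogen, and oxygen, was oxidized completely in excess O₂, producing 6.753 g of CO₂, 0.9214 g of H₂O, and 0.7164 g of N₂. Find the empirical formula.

mol C = 6.753 g CO₂ ÷ 44.009 g/mol = 0.15345 mol
mol H = 2 × 0.9214 g H₂O ÷ 18.015 g/mol = 0.10229 mol
mol N = 2 × 0.7164 g N₂ ÷ 28.014 g/mol = 0.051146 mol
mass O = 4.299 − (1.8430 + 0.10311 + 0.71640) = 1.6365 g → mol O = 1.6365 ÷ 15.999 = 0.10228 mol
Divide by the smallest (0.051146 mol): C 3.000, H 2.000, N 1.000, O 2.000

C3H2NO2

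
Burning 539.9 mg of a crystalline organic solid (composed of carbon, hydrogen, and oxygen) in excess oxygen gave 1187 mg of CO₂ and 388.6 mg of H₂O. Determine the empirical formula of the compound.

C5H8O2

mol C = 1.187 g CO₂ ÷ 44.009 g/mol = 0.026972 mol
mol H = 2 × 0.3886 g H₂O ÷ 18.015 g/mol = 0.043142 mol
mass O = 0.5399 − (0.32396 + 0.043487) = 0.17246 g → mol O = 0.17246 ÷ 15.999 = 0.010779 mol
Divide by the smallest (0.010779 mol): C 2.502, H 4.002, O 1.000
Multiplying each by 2 gives whole numbers: C 5.00, H 8.00, O 2.00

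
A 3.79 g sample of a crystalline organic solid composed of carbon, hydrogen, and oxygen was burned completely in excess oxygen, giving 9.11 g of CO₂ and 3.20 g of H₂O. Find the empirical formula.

C7H12O2

mol C = 9.11 g CO₂ ÷ 44.009 g/mol = 0.2070 mol
mol H = 2 × 3.20 g H₂O ÷ 18.015 g/mol = 0.3553 mol
mass O = 3.79 − (2.486 + 0.3581) = 0.9456 g → mol O = 0.9456 ÷ 15.999 = 0.05910 mol
Divide by the smallest (0.05910 mol): C 3.502, H 6.011, O 1.000
Multiplying each by 2 gives whole numbers: C 7.00, H 12.02, O 2.00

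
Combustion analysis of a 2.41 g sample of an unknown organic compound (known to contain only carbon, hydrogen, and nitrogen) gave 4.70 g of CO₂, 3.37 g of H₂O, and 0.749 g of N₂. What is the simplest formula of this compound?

C2H7N

mol C = 4.70 g CO₂ ÷ 44.009 g/mol = 0.1068 mol
mol H = 2 × 3.37 g H₂O ÷ 18.015 g/mol = 0.3741 mol
mol N = 2 × 0.749 g N₂ ÷ 28.014 g/mol = 0.05347 mol
Divide by the smallest (0.05347 mol): C 1.997, H 6.997, N 1.000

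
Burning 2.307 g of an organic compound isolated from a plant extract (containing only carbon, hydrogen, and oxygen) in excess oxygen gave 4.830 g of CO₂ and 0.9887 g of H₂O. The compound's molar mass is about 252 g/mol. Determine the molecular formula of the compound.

mol C = 4.830 g CO₂ ÷ 44.009 g/mol = 0.10975 mol
mol H = 2 × 0.9887 g H₂O ÷ 18.015 g/mol = 0.10976 mol
mass O = 2.307 − (1.3182 + 0.11064) = 0.87815 g → mol O = 0.87815 ÷ 15.999 = 0.054888 mol
Divide by the smallest (0.054888 mol): C 2.000, H 2.000, O 1.000
Empirical formula: C2H2O
Empirical-formula mass = 42.04 g/mol; 252 ÷ 42.04 ≈ 6, so the molecular formula is C12H12O6.

C12H12O6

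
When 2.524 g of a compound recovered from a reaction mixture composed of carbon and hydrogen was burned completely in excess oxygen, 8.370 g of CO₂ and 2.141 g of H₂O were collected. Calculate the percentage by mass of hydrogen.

mol C = 8.370 g CO₂ ÷ 44.009 g/mol = 0.19019 mol
mol H = 2 × 2.141 g H₂O ÷ 18.015 g/mol = 0.23769 mol
mass % H = 0.23959 g ÷ 2.524 g × 100%

9.49%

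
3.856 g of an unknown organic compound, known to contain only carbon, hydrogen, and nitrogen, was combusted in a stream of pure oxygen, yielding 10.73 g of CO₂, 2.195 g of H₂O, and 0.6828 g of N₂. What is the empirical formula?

C5H5N

mol C = 10.73 g CO₂ ÷ 44.009 g/mol = 0.24381 mol
mol H = 2 × 2.195 g H₂O ÷ 18.015 g/mol = 0.24369 mol
mol N = 2 × 0.6828 g N₂ ÷ 28.014 g/mol = 0.048747 mol
Divide by the smallest (0.048747 mol): C 5.002, H 4.999, N 1.000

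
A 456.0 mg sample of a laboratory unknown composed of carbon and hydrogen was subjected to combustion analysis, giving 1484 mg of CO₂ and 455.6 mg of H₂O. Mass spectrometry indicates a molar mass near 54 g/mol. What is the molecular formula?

mol C = 1.484 g CO₂ ÷ 44.009 g/mol = 0.033720 mol
mol H = 2 × 0.4556 g H₂O ÷ 18.015 g/mol = 0.050580 mol
Divide by the smallest (0.033720 mol): C 1.000, H 1.500
Multiplying each by 2 gives whole numbers: C 2.00, H 3.00
Empirical formula: C2H3
Empirical-formula mass = 27.05 g/mol; 54 ÷ 27.05 ≈ 2, so the molecular formula is C4H6.

C4H6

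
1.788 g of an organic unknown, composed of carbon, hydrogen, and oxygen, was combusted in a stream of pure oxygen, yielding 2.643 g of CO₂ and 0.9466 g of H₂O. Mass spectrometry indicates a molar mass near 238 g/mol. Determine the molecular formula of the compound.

C8H14O8

mol C = 2.643 g CO₂ ÷ 44.009 g/mol = 0.060056 mol
mol H = 2 × 0.9466 g H₂O ÷ 18.015 g/mol = 0.10509 mol
mass O = 1.788 − (0.72133 + 0.10593) = 0.96074 g → mol O = 0.96074 ÷ 15.999 = 0.060050 mol
Divide by the smallest (0.060050 mol): C 1.000, H 1.750, O 1.000
Multiplying each by 4 gives whole numbers: C 4.00, H 7.00, O 4.00
Empirical formula: C4H7O4
Empirical-formula mass = 119.10 g/mol; 238 ÷ 119.10 ≈ 2, so the molecular formula is C8H14O8.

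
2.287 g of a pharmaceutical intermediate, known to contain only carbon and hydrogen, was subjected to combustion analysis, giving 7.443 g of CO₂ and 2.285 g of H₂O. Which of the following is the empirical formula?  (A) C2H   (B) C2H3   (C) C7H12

mol C = 7.443 g CO₂ ÷ 44.009 g/mol = 0.16912 mol
mol H = 2 × 2.285 g H₂O ÷ 18.015 g/mol = 0.25368 mol
Divide by the smallest (0.16912 mol): C 1.000, H 1.500
Multiplying each by 2 gives whole numbers: C 2.00, H 3.00

(B) C2H3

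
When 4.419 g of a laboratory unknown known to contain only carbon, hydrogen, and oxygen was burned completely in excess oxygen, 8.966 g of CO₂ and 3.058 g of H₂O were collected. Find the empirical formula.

mol C = 8.966 g CO₂ ÷ 44.009 g/mol = 0.20373 mol
mol H = 2 × 3.058 g H₂O ÷ 18.015 g/mol = 0.33949 mol
mass O = 4.419 − (2.4470 + 0.34221) = 1.6298 g → mol O = 1.6298 ÷ 15.999 = 0.10187 mol
Divide by the smallest (0.10187 mol): C 2.000, H 3.333, O 1.000
Multiplying each by 3 gives whole numbers: C 6.00, H 10.00, O 3.00

C6H10O3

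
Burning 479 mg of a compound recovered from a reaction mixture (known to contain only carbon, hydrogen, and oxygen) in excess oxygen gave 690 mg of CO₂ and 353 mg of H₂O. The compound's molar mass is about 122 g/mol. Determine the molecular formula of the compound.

mol C = 0.690 g CO₂ ÷ 44.009 g/mol = 0.01568 mol
mol H = 2 × 0.353 g H₂O ÷ 18.015 g/mol = 0.03919 mol
mass O = 0.479 − (0.1883 + 0.03950) = 0.2512 g → mol O = 0.2512 ÷ 15.999 = 0.01570 mol
Divide by the smallest (0.01568 mol): C 1.000, H 2.500, O 1.001
Multiplying each by 2 gives whole numbers: C 2.00, H 5.00, O 2.00
Empirical formula: C2H5O2
Empirical-formula mass = 61.06 g/mol; 122 ÷ 61.06 ≈ 2, so the molecular formula is C4H10O4.

C4H10O4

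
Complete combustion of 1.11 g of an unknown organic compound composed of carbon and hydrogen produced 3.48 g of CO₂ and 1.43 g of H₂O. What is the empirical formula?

mol C = 3.48 g CO₂ ÷ 44.009 g/mol = 0.07907 mol
mol H = 2 × 1.43 g H₂O ÷ 18.015 g/mol = 0.1588 mol
Divide by the smallest (0.07907 mol): C 1.000, H 2.008

CH2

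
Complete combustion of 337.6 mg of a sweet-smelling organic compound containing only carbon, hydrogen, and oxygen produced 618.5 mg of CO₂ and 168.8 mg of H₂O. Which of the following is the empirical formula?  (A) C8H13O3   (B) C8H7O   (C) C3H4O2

(C) C3H4O2

mol C = 0.6185 g CO₂ ÷ 44.009 g/mol = 0.014054 mol
mol H = 2 × 0.1688 g H₂O ÷ 18.015 g/mol = 0.018740 mol
mass O = 0.3376 − (0.16880 + 0.018890) = 0.14991 g → mol O = 0.14991 ÷ 15.999 = 0.0093698 mol
Divide by the smallest (0.0093698 mol): C 1.500, H 2.000, O 1.000
Multiplying each by 2 gives whole numbers: C 3.00, H 4.00, O 2.00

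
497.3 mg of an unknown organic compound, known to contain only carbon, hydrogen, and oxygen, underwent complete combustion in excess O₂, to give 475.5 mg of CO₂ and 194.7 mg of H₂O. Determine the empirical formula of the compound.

CH2O2

mol C = 0.4755 g CO₂ ÷ 44.009 g/mol = 0.010805 mol
mol H = 2 × 0.1947 g H₂O ÷ 18.015 g/mol = 0.021615 mol
mass O = 0.4973 − (0.12977 + 0.021788) = 0.34574 g → mol O = 0.34574 ÷ 15.999 = 0.021610 mol
Divide by the smallest (0.010805 mol): C 1.000, H 2.001, O 2.000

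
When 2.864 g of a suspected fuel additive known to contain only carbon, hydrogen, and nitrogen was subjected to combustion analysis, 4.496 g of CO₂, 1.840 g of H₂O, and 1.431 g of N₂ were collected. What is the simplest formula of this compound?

CH2N

mol C = 4.496 g CO₂ ÷ 44.009 g/mol = 0.10216 mol
mol H = 2 × 1.840 g H₂O ÷ 18.015 g/mol = 0.20427 mol
mol N = 2 × 1.431 g N₂ ÷ 28.014 g/mol = 0.10216 mol
Divide by the smallest (0.10216 mol): C 1.000, H 2.000, N 1.000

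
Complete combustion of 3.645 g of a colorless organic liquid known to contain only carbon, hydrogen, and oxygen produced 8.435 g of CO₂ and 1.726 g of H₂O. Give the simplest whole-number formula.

C8H8O3

mol C = 8.435 g CO₂ ÷ 44.009 g/mol = 0.19167 mol
mol H = 2 × 1.726 g H₂O ÷ 18.015 g/mol = 0.19162 mol
mass O = 3.645 − (2.3021 + 0.19315) = 1.1498 g → mol O = 1.1498 ÷ 15.999 = 0.071864 mol
Divide by the smallest (0.071864 mol): C 2.667, H 2.666, O 1.000
Multiplying each by 3 gives whole numbers: C 8.00, H 8.00, O 3.00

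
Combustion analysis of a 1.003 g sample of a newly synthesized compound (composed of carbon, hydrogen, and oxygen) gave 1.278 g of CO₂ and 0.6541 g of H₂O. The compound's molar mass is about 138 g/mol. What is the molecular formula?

mol C = 1.278 g CO₂ ÷ 44.009 g/mol = 0.029040 mol
mol H = 2 × 0.6541 g H₂O ÷ 18.015 g/mol = 0.072617 mol
mass O = 1.003 − (0.34879 + 0.073198) = 0.58101 g → mol O = 0.58101 ÷ 15.999 = 0.036315 mol
Divide by the smallest (0.029040 mol): C 1.000, H 2.501, O 1.251
Multiplying each by 4 gives whole numbers: C 4.00, H 10.00, O 5.00
Empirical formula: C4H10O5
Empirical-formula mass = 138.12 g/mol; 138 ÷ 138.12 ≈ 1, so the molecular formula is C4H10O5.

C4H10O5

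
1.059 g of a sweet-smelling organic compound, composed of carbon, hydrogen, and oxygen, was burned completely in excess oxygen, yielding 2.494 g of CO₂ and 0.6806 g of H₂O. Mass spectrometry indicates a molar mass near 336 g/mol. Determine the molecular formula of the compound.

mol C = 2.494 g CO₂ ÷ 44.009 g/mol = 0.056670 mol
mol H = 2 × 0.6806 g H₂O ÷ 18.015 g/mol = 0.075559 mol
mass O = 1.059 − (0.68067 + 0.076164) = 0.30217 g → mol O = 0.30217 ÷ 15.999 = 0.018887 mol
Divide by the smallest (0.018887 mol): C 3.001, H 4.001, O 1.000
Empirical formula: C3H4O
Empirical-formula mass = 56.06 g/mol; 336 ÷ 56.06 ≈ 6, so the molecular formula is C18H24O6.

C18H24O6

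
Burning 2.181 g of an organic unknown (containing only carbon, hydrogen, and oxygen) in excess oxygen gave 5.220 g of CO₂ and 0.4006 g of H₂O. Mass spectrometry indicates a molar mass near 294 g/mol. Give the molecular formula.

mol C = 5.220 g CO₂ ÷ 44.009 g/mol = 0.11861 mol
mol H = 2 × 0.4006 g H₂O ÷ 18.015 g/mol = 0.044474 mol
mass O = 2.181 − (1.4246 + 0.044830) = 0.71152 g → mol O = 0.71152 ÷ 15.999 = 0.044473 mol
Divide by the smallest (0.044473 mol): C 2.667, H 1.000, O 1.000
Multiplying each by 3 gives whole numbers: C 8.00, H 3.00, O 3.00
Empirical formula: C8H3O3
Empirical-formula mass = 147.11 g/mol; 294 ÷ 147.11 ≈ 2, so the molecular formula is C16H6O6.

C16H6O6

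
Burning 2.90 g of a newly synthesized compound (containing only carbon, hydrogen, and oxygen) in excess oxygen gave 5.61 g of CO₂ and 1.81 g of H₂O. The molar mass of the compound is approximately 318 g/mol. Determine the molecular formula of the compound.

C14H22O8

mol C = 5.61 g CO₂ ÷ 44.009 g/mol = 0.1275 mol
mol H = 2 × 1.81 g H₂O ÷ 18.015 g/mol = 0.2009 mol
mass O = 2.90 − (1.531 + 0.2026) = 1.166 g → mol O = 1.166 ÷ 15.999 = 0.07290 mol
Divide by the smallest (0.07290 mol): C 1.749, H 2.756, O 1.000
Multiplying each by 4 gives whole numbers: C 6.99, H 11.03, O 4.00
Empirical formula: C7H11O4
Empirical-formula mass = 159.16 g/mol; 318 ÷ 159.16 ≈ 2, so the molecular formula is C14H22O8.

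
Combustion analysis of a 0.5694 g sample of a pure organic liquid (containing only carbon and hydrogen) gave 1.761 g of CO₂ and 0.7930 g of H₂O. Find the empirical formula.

mol C = 1.761 g CO₂ ÷ 44.009 g/mol = 0.040015 mol
mol H = 2 × 0.7930 g H₂O ÷ 18.015 g/mol = 0.088038 mol
Divide by the smallest (0.040015 mol): C 1.000, H 2.200
Multiplying each by 5 gives whole numbers: C 5.00, H 11.00

C5H11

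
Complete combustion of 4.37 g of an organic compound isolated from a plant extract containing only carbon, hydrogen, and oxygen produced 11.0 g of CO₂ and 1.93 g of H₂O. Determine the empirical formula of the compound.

mol C = 11.0 g CO₂ ÷ 44.009 g/mol = 0.2499 mol
mol H = 2 × 1.93 g H₂O ÷ 18.015 g/mol = 0.2143 mol
mass O = 4.37 − (3.002 + 0.2160) = 1.152 g → mol O = 1.152 ÷ 15.999 = 0.07200 mol
Divide by the smallest (0.07200 mol): C 3.472, H 2.976, O 1.000
Multiplying each by 2 gives whole numbers: C 6.94, H 5.95, O 2.00

C7H6O2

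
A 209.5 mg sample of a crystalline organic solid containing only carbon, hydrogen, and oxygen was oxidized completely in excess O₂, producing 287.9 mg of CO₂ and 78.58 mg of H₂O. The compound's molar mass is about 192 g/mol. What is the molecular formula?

C6H8O7

mol C = 0.2879 g CO₂ ÷ 44.009 g/mol = 0.0065418 mol
mol H = 2 × 0.07858 g H₂O ÷ 18.015 g/mol = 0.0087238 mol
mass O = 0.2095 − (0.078574 + 0.0087936) = 0.12213 g → mol O = 0.12213 ÷ 15.999 = 0.0076337 mol
Divide by the smallest (0.0065418 mol): C 1.000, H 1.334, O 1.167
Multiplying each by 6 gives whole numbers: C 6.00, H 8.00, O 7.00
Empirical formula: C6H8O7
Empirical-formula mass = 192.12 g/mol; 192 ÷ 192.12 ≈ 1, so the molecular formula is C6H8O7.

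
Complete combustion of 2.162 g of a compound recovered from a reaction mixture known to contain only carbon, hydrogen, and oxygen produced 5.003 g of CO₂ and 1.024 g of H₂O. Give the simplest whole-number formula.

mol C = 5.003 g CO₂ ÷ 44.009 g/mol = 0.11368 mol
mol H = 2 × 1.024 g H₂O ÷ 18.015 g/mol = 0.11368 mol
mass O = 2.162 − (1.3654 + 0.11459) = 0.68198 g → mol O = 0.68198 ÷ 15.999 = 0.042627 mol
Divide by the smallest (0.042627 mol): C 2.667, H 2.667, O 1.000
Multiplying each by 3 gives whole numbers: C 8.00, H 8.00, O 3.00

C8H8O3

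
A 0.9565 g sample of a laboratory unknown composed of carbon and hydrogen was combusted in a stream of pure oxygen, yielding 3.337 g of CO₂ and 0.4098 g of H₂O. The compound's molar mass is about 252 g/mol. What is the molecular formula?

C20H12

mol C = 3.337 g CO₂ ÷ 44.009 g/mol = 0.075825 mol
mol H = 2 × 0.4098 g H₂O ÷ 18.015 g/mol = 0.045495 mol
Divide by the smallest (0.045495 mol): C 1.667, H 1.000
Multiplying each by 3 gives whole numbers: C 5.00, H 3.00
Empirical formula: C5H3
Empirical-formula mass = 63.08 g/mol; 252 ÷ 63.08 ≈ 4, so the molecular formula is C20H12.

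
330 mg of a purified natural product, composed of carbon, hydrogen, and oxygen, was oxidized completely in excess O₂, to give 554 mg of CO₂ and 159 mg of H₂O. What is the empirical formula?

mol C = 0.554 g CO₂ ÷ 44.009 g/mol = 0.01259 mol
mol H = 2 × 0.159 g H₂O ÷ 18.015 g/mol = 0.01765 mol
mass O = 0.330 − (0.1512 + 0.01779) = 0.1610 g → mol O = 0.1610 ÷ 15.999 = 0.01006 mol
Divide by the smallest (0.01006 mol): C 1.251, H 1.754, O 1.000
Multiplying each by 4 gives whole numbers: C 5.00, H 7.02, O 4.00

C5H7O4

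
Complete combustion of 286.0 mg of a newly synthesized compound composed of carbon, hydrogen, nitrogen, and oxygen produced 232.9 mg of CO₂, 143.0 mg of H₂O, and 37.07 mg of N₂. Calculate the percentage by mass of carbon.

mol C = 0.2329 g CO₂ ÷ 44.009 g/mol = 0.0052921 mol
mol H = 2 × 0.1430 g H₂O ÷ 18.015 g/mol = 0.015876 mol
mol N = 2 × 0.03707 g N₂ ÷ 28.014 g/mol = 0.0026465 mol
mass O = 0.2860 − (0.063563 + 0.016003 + 0.037070) = 0.16936 g → mol O = 0.16936 ÷ 15.999 = 0.010586 mol
mass % C = 0.063563 g ÷ 0.2860 g × 100%

22.22%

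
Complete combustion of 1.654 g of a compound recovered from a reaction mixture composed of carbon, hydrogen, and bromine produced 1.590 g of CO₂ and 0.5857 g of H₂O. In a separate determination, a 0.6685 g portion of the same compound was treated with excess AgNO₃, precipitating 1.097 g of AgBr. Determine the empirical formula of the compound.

C5H9Br2

mol C = 1.590 g CO₂ ÷ 44.009 g/mol = 0.036129 mol
mol H = 2 × 0.5857 g H₂O ÷ 18.015 g/mol = 0.065024 mol
From the AgBr data: mol Br per gram of compound = (1.097 ÷ 187.772) ÷ 0.6685 = 0.0087393 mol/g, so in the 1.654 g combustion sample mol Br = 0.014455 mol
Divide by the smallest (0.014455 mol): C 2.499, H 4.498, Br 1.000
Multiplying each by 2 gives whole numbers: C 5.00, H 9.00, Br 2.00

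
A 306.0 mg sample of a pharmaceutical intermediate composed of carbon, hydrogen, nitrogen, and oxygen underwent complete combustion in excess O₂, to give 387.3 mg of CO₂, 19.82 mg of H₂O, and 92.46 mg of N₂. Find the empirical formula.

C4HN3O3

mol C = 0.3873 g CO₂ ÷ 44.009 g/mol = 0.0088005 mol
mol H = 2 × 0.01982 g H₂O ÷ 18.015 g/mol = 0.0022004 mol
mol N = 2 × 0.09246 g N₂ ÷ 28.014 g/mol = 0.0066010 mol
mass O = 0.3060 − (0.10570 + 0.0022180 + 0.092460) = 0.10562 g → mol O = 0.10562 ÷ 15.999 = 0.0066016 mol
Divide by the smallest (0.0022004 mol): C 4.000, H 1.000, N 3.000, O 3.000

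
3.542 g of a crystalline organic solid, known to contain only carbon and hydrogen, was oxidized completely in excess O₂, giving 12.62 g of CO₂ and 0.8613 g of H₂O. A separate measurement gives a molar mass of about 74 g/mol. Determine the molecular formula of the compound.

mol C = 12.62 g CO₂ ÷ 44.009 g/mol = 0.28676 mol
mol H = 2 × 0.8613 g H₂O ÷ 18.015 g/mol = 0.095620 mol
Divide by the smallest (0.095620 mol): C 2.999, H 1.000
Empirical formula: C3H
Empirical-formula mass = 37.04 g/mol; 74 ÷ 37.04 ≈ 2, so the molecular formula is C6H2.

C6H2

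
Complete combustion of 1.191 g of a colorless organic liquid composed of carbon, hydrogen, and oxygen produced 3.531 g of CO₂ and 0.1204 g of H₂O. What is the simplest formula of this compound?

C6HO

mol C = 3.531 g CO₂ ÷ 44.009 g/mol = 0.080234 mol
mol H = 2 × 0.1204 g H₂O ÷ 18.015 g/mol = 0.013367 mol
mass O = 1.191 − (0.96369 + 0.013474) = 0.21384 g → mol O = 0.21384 ÷ 15.999 = 0.013366 mol
Divide by the smallest (0.013366 mol): C 6.003, H 1.000, O 1.000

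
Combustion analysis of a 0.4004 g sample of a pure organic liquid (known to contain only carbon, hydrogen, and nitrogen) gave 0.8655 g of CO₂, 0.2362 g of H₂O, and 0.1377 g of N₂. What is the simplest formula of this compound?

C6H8N3

mol C = 0.8655 g CO₂ ÷ 44.009 g/mol = 0.019666 mol
mol H = 2 × 0.2362 g H₂O ÷ 18.015 g/mol = 0.026223 mol
mol N = 2 × 0.1377 g N₂ ÷ 28.014 g/mol = 0.0098308 mol
Divide by the smallest (0.0098308 mol): C 2.000, H 2.667, N 1.000
Multiplying each by 3 gives whole numbers: C 6.00, H 8.00, N 3.00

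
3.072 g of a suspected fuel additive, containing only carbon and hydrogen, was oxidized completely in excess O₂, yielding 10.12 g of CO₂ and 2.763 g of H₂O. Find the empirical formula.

mol C = 10.12 g CO₂ ÷ 44.009 g/mol = 0.22995 mol
mol H = 2 × 2.763 g H₂O ÷ 18.015 g/mol = 0.30674 mol
Divide by the smallest (0.22995 mol): C 1.000, H 1.334
Multiplying each by 3 gives whole numbers: C 3.00, H 4.00

C3H4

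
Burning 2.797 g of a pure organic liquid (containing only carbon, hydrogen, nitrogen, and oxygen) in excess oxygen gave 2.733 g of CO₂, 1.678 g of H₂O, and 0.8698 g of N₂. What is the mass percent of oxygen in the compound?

35.52%

mol C = 2.733 g CO₂ ÷ 44.009 g/mol = 0.062101 mol
mol H = 2 × 1.678 g H₂O ÷ 18.015 g/mol = 0.18629 mol
mol N = 2 × 0.8698 g N₂ ÷ 28.014 g/mol = 0.062098 mol
mass O = 2.797 − (0.74589 + 0.18778 + 0.86980) = 0.99353 g → mol O = 0.99353 ÷ 15.999 = 0.062099 mol
mass % O = 0.99353 g ÷ 2.797 g × 100%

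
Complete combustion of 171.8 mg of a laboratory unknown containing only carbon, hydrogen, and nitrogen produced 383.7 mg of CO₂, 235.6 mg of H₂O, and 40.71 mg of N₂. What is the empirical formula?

mol C = 0.3837 g CO₂ ÷ 44.009 g/mol = 0.0087187 mol
mol H = 2 × 0.2356 g H₂O ÷ 18.015 g/mol = 0.026156 mol
mol N = 2 × 0.04071 g N₂ ÷ 28.014 g/mol = 0.0029064 mol
Divide by the smallest (0.0029064 mol): C 3.000, H 8.999, N 1.000

C3H9N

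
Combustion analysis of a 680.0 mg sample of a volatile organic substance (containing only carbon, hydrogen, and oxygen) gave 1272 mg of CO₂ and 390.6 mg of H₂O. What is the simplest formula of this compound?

C8H12O5

mol C = 1.272 g CO₂ ÷ 44.009 g/mol = 0.028903 mol
mol H = 2 × 0.3906 g H₂O ÷ 18.015 g/mol = 0.043364 mol
mass O = 0.6800 − (0.34716 + 0.043711) = 0.28913 g → mol O = 0.28913 ÷ 15.999 = 0.018072 mol
Divide by the smallest (0.018072 mol): C 1.599, H 2.400, O 1.000
Multiplying each by 5 gives whole numbers: C 8.00, H 12.00, O 5.00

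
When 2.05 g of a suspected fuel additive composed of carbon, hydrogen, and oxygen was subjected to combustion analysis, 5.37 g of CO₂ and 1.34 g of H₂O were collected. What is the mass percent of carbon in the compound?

mol C = 5.37 g CO₂ ÷ 44.009 g/mol = 0.1220 mol
mol H = 2 × 1.34 g H₂O ÷ 18.015 g/mol = 0.1488 mol
mass O = 2.05 − (1.466 + 0.1500) = 0.4345 g → mol O = 0.4345 ÷ 15.999 = 0.02716 mol
mass % C = 1.466 g ÷ 2.05 g × 100%

71.5%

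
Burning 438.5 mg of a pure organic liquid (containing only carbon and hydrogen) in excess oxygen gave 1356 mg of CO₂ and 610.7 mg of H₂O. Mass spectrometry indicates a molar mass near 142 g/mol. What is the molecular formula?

C10H22

mol C = 1.356 g CO₂ ÷ 44.009 g/mol = 0.030812 mol
mol H = 2 × 0.6107 g H₂O ÷ 18.015 g/mol = 0.067799 mol
Divide by the smallest (0.030812 mol): C 1.000, H 2.200
Multiplying each by 5 gives whole numbers: C 5.00, H 11.00
Empirical formula: C5H11
Empirical-formula mass = 71.14 g/mol; 142 ÷ 71.14 ≈ 2, so the molecular formula is C10H22.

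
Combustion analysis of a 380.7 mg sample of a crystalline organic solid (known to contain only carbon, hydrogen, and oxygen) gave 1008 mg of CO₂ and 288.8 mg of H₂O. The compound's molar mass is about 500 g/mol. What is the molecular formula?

mol C = 1.008 g CO₂ ÷ 44.009 g/mol = 0.022904 mol
mol H = 2 × 0.2888 g H₂O ÷ 18.015 g/mol = 0.032062 mol
mass O = 0.3807 − (0.27510 + 0.032319) = 0.073277 g → mol O = 0.073277 ÷ 15.999 = 0.0045801 mol
Divide by the smallest (0.0045801 mol): C 5.001, H 7.000, O 1.000
Empirical formula: C5H7O
Empirical-formula mass = 83.11 g/mol; 500 ÷ 83.11 ≈ 6, so the molecular formula is C30H42O6.

C30H42O6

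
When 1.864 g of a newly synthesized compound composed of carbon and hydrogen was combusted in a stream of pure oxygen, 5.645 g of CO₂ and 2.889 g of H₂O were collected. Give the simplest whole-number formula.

mol C = 5.645 g CO₂ ÷ 44.009 g/mol = 0.12827 mol
mol H = 2 × 2.889 g H₂O ÷ 18.015 g/mol = 0.32073 mol
Divide by the smallest (0.12827 mol): C 1.000, H 2.500
Multiplying each by 2 gives whole numbers: C 2.00, H 5.00

C2H5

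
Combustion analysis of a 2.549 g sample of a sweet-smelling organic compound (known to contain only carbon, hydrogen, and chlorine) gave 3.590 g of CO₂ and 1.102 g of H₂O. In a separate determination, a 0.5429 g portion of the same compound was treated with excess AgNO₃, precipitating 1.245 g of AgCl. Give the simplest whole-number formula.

mol C = 3.590 g CO₂ ÷ 44.009 g/mol = 0.081574 mol
mol H = 2 × 1.102 g H₂O ÷ 18.015 g/mol = 0.12234 mol
From the AgCl data: mol Cl per gram of compound = (1.245 ÷ 143.318) ÷ 0.5429 = 0.016001 mol/g, so in the 2.549 g combustion sample mol Cl = 0.040787 mol
Divide by the smallest (0.040787 mol): C 2.000, H 3.000, Cl 1.000

C2H3Cl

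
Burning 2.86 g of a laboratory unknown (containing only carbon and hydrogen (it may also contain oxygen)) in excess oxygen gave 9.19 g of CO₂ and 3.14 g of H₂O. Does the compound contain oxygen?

no

mol C = 9.19 g CO₂ ÷ 44.009 g/mol = 0.2088 mol
mol H = 2 × 3.14 g H₂O ÷ 18.015 g/mol = 0.3486 mol
C and H together account for 2.860 g — essentially the entire 2.86 g sample — so the compound contains no oxygen.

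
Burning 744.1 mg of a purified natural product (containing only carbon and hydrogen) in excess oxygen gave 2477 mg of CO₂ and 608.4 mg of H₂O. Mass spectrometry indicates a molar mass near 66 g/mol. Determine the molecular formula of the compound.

C5H6

mol C = 2.477 g CO₂ ÷ 44.009 g/mol = 0.056284 mol
mol H = 2 × 0.6084 g H₂O ÷ 18.015 g/mol = 0.067544 mol
Divide by the smallest (0.056284 mol): C 1.000, H 1.200
Multiplying each by 5 gives whole numbers: C 5.00, H 6.00
Empirical formula: C5H6
Empirical-formula mass = 66.10 g/mol; 66 ÷ 66.10 ≈ 1, so the molecular formula is C5H6.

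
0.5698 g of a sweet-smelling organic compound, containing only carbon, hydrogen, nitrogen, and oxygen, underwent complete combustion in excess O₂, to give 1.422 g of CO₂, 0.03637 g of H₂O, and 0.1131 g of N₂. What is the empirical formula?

mol C = 1.422 g CO₂ ÷ 44.009 g/mol = 0.032312 mol
mol H = 2 × 0.03637 g H₂O ÷ 18.015 g/mol = 0.0040377 mol
mol N = 2 × 0.1131 g N₂ ÷ 28.014 g/mol = 0.0080745 mol
mass O = 0.5698 − (0.38809 + 0.0040700 + 0.11310) = 0.064536 g → mol O = 0.064536 ÷ 15.999 = 0.0040337 mol
Divide by the smallest (0.0040337 mol): C 8.010, H 1.001, N 2.002, O 1.000

C8HN2O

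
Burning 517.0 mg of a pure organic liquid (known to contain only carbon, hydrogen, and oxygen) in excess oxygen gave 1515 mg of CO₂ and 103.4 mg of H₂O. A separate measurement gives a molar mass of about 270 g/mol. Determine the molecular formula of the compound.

mol C = 1.515 g CO₂ ÷ 44.009 g/mol = 0.034425 mol
mol H = 2 × 0.1034 g H₂O ÷ 18.015 g/mol = 0.011479 mol
mass O = 0.5170 − (0.41348 + 0.011571) = 0.091953 g → mol O = 0.091953 ÷ 15.999 = 0.0057474 mol
Divide by the smallest (0.0057474 mol): C 5.990, H 1.997, O 1.000
Empirical formula: C6H2O
Empirical-formula mass = 90.08 g/mol; 270 ÷ 90.08 ≈ 3, so the molecular formula is C18H6O3.

C18H6O3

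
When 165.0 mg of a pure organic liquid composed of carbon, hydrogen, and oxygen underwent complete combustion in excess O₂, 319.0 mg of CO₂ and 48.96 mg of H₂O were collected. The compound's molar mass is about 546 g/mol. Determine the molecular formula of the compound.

C24H18O15

mol C = 0.3190 g CO₂ ÷ 44.009 g/mol = 0.0072485 mol
mol H = 2 × 0.04896 g H₂O ÷ 18.015 g/mol = 0.0054355 mol
mass O = 0.1650 − (0.087062 + 0.0054790) = 0.072459 g → mol O = 0.072459 ÷ 15.999 = 0.0045290 mol
Divide by the smallest (0.0045290 mol): C 1.600, H 1.200, O 1.000
Multiplying each by 5 gives whole numbers: C 8.00, H 6.00, O 5.00
Empirical formula: C8H6O5
Empirical-formula mass = 182.13 g/mol; 546 ÷ 182.13 ≈ 3, so the molecular formula is C24H18O15.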